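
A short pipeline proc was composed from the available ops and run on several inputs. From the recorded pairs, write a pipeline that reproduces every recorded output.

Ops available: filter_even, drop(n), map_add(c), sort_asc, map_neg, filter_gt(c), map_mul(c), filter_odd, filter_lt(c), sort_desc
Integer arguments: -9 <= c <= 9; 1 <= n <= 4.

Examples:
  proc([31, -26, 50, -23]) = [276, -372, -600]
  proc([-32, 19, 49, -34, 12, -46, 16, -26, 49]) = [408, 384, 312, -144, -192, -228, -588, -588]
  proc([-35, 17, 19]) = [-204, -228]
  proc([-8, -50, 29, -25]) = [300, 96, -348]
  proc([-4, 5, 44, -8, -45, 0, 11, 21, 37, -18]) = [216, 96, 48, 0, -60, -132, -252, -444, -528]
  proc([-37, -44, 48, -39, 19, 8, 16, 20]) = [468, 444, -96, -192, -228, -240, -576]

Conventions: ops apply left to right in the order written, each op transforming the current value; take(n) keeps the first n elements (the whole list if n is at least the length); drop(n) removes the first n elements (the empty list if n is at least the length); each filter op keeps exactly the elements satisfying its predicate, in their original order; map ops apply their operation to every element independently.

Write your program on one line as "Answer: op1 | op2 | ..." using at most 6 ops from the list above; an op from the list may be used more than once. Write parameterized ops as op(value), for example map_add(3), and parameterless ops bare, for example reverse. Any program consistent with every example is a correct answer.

sort_asc | drop(1) | map_mul(-1) | map_mul(2) | map_mul(6)

Check, running the answer program on each example:
  [31, -26, 50, -23] -> [-26, -23, 31, 50] -> [-23, 31, 50] -> [23, -31, -50] -> [46, -62, -100] -> [276, -372, -600]
  [-32, 19, 49, -34, 12, -46, 16, -26, 49] -> [-46, -34, -32, -26, 12, 16, 19, 49, 49] -> [-34, -32, -26, 12, 16, 19, 49, 49] -> [34, 32, 26, -12, -16, -19, -49, -49] -> [68, 64, 52, -24, -32, -38, -98, -98] -> [408, 384, 312, -144, -192, -228, -588, -588]
  [-35, 17, 19] -> [-35, 17, 19] -> [17, 19] -> [-17, -19] -> [-34, -38] -> [-204, -228]
  [-8, -50, 29, -25] -> [-50, -25, -8, 29] -> [-25, -8, 29] -> [25, 8, -29] -> [50, 16, -58] -> [300, 96, -348]
  [-4, 5, 44, -8, -45, 0, 11, 21, 37, -18] -> [-45, -18, -8, -4, 0, 5, 11, 21, 37, 44] -> [-18, -8, -4, 0, 5, 11, 21, 37, 44] -> [18, 8, 4, 0, -5, -11, -21, -37, -44] -> [36, 16, 8, 0, -10, -22, -42, -74, -88] -> [216, 96, 48, 0, -60, -132, -252, -444, -528]
  [-37, -44, 48, -39, 19, 8, 16, 20] -> [-44, -39, -37, 8, 16, 19, 20, 48] -> [-39, -37, 8, 16, 19, 20, 48] -> [39, 37, -8, -16, -19, -20, -48] -> [78, 74, -16, -32, -38, -40, -96] -> [468, 444, -96, -192, -228, -240, -576]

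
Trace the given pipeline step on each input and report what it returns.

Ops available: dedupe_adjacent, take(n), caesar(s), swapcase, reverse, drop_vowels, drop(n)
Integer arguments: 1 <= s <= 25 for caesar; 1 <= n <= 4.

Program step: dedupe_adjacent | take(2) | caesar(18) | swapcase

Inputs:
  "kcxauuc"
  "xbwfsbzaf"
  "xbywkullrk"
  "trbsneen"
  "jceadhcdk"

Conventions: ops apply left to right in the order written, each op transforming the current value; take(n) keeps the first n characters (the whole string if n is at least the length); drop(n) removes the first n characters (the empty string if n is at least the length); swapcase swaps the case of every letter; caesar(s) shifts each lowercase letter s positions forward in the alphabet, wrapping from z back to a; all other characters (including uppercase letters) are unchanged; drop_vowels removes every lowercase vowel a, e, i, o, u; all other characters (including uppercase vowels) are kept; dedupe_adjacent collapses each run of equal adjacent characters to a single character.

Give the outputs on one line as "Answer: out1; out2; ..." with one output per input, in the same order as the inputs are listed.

"CU"; "PT"; "PT"; "LJ"; "BU"

Execution, op by op:
  "kcxauuc" -> "kcxauc" -> "kc" -> "cu" -> "CU"
  "xbwfsbzaf" -> "xbwfsbzaf" -> "xb" -> "pt" -> "PT"
  "xbywkullrk" -> "xbywkulrk" -> "xb" -> "pt" -> "PT"
  "trbsneen" -> "trbsnen" -> "tr" -> "lj" -> "LJ"
  "jceadhcdk" -> "jceadhcdk" -> "jc" -> "bu" -> "BU"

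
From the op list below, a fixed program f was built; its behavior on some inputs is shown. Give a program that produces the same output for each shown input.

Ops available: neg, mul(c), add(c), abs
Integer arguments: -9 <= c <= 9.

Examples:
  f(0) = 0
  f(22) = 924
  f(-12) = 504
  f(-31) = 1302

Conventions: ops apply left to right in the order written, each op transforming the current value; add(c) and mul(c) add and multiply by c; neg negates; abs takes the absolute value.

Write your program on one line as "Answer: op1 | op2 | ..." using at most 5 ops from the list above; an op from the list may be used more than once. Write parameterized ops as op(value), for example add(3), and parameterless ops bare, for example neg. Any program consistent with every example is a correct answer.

mul(-2) | mul(3) | mul(7) | abs

Check, running the answer program on each example:
  0 -> 0 -> 0 -> 0 -> 0
  22 -> -44 -> -132 -> -924 -> 924
  -12 -> 24 -> 72 -> 504 -> 504
  -31 -> 62 -> 186 -> 1302 -> 1302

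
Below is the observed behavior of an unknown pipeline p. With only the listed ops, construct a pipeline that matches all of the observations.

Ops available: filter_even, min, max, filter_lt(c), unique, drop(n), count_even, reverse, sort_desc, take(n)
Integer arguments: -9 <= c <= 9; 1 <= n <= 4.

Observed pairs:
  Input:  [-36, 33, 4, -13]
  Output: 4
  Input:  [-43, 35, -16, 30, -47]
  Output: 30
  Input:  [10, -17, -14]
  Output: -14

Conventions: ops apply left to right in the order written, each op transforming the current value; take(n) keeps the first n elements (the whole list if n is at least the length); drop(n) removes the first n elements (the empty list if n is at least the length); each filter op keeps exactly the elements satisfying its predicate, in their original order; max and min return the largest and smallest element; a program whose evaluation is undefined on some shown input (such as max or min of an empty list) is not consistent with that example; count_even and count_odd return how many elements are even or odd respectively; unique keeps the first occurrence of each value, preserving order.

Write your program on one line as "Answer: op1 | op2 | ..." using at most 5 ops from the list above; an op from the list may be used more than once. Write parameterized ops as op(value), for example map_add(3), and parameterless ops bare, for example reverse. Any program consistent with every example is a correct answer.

reverse | take(2) | sort_desc | max

Check, running the answer program on each example:
  [-36, 33, 4, -13] -> [-13, 4, 33, -36] -> [-13, 4] -> [4, -13] -> 4
  [-43, 35, -16, 30, -47] -> [-47, 30, -16, 35, -43] -> [-47, 30] -> [30, -47] -> 30
  [10, -17, -14] -> [-14, -17, 10] -> [-14, -17] -> [-14, -17] -> -14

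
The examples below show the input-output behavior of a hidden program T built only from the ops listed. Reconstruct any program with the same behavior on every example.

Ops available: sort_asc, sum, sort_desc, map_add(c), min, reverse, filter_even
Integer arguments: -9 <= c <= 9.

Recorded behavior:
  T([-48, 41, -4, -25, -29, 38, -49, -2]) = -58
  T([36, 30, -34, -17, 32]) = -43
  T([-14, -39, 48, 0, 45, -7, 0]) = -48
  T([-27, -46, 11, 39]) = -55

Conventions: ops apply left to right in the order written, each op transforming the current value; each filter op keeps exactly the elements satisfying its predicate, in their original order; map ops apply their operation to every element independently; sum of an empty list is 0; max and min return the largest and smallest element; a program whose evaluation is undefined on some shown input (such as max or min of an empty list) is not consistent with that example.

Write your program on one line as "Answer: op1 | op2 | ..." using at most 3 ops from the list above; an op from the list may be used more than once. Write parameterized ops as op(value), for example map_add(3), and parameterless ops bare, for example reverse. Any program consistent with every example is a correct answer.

reverse | map_add(-9) | min

Check, running the answer program on each example:
  [-48, 41, -4, -25, -29, 38, -49, -2] -> [-2, -49, 38, -29, -25, -4, 41, -48] -> [-11, -58, 29, -38, -34, -13, 32, -57] -> -58
  [36, 30, -34, -17, 32] -> [32, -17, -34, 30, 36] -> [23, -26, -43, 21, 27] -> -43
  [-14, -39, 48, 0, 45, -7, 0] -> [0, -7, 45, 0, 48, -39, -14] -> [-9, -16, 36, -9, 39, -48, -23] -> -48
  [-27, -46, 11, 39] -> [39, 11, -46, -27] -> [30, 2, -55, -36] -> -55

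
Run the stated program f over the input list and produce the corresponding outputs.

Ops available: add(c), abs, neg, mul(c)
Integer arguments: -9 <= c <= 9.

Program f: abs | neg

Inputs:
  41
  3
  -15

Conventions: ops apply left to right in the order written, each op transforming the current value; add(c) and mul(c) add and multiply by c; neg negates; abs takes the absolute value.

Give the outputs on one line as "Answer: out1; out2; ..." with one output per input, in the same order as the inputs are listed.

-41; -3; -15

Execution, op by op:
  41 -> 41 -> -41
  3 -> 3 -> -3
  -15 -> 15 -> -15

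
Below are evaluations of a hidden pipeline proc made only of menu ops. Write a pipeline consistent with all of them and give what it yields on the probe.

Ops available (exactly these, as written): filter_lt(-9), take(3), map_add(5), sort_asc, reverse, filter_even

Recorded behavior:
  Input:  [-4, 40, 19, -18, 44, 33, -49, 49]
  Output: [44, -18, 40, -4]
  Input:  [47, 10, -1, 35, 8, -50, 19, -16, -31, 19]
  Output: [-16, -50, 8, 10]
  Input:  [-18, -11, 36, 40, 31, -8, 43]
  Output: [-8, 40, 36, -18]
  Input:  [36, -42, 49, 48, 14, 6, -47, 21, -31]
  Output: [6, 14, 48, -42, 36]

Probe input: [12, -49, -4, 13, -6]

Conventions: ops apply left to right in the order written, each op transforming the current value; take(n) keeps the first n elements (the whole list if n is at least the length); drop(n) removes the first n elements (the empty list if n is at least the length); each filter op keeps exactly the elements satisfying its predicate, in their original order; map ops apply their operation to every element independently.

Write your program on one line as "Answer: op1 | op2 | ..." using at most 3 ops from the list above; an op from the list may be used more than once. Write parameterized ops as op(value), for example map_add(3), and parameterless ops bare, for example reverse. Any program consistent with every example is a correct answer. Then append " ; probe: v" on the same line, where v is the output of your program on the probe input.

reverse | filter_even ; probe: [-6, -4, 12]

Check, running the answer program on each example:
  [-4, 40, 19, -18, 44, 33, -49, 49] -> [49, -49, 33, 44, -18, 19, 40, -4] -> [44, -18, 40, -4]
  [47, 10, -1, 35, 8, -50, 19, -16, -31, 19] -> [19, -31, -16, 19, -50, 8, 35, -1, 10, 47] -> [-16, -50, 8, 10]
  [-18, -11, 36, 40, 31, -8, 43] -> [43, -8, 31, 40, 36, -11, -18] -> [-8, 40, 36, -18]
  [36, -42, 49, 48, 14, 6, -47, 21, -31] -> [-31, 21, -47, 6, 14, 48, 49, -42, 36] -> [6, 14, 48, -42, 36]
  probe: [12, -49, -4, 13, -6] -> [-6, 13, -4, -49, 12] -> [-6, -4, 12]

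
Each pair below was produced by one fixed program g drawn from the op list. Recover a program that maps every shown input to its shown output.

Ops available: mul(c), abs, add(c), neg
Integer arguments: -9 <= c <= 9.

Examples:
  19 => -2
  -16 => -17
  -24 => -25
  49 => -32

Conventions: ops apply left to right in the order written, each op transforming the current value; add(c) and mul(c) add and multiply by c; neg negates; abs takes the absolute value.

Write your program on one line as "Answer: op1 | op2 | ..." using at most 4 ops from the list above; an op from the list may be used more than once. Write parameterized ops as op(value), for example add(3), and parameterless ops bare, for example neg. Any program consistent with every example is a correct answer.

add(-9) | abs | add(-8) | neg

Check, running the answer program on each example:
  19 -> 10 -> 10 -> 2 -> -2
  -16 -> -25 -> 25 -> 17 -> -17
  -24 -> -33 -> 33 -> 25 -> -25
  49 -> 40 -> 40 -> 32 -> -32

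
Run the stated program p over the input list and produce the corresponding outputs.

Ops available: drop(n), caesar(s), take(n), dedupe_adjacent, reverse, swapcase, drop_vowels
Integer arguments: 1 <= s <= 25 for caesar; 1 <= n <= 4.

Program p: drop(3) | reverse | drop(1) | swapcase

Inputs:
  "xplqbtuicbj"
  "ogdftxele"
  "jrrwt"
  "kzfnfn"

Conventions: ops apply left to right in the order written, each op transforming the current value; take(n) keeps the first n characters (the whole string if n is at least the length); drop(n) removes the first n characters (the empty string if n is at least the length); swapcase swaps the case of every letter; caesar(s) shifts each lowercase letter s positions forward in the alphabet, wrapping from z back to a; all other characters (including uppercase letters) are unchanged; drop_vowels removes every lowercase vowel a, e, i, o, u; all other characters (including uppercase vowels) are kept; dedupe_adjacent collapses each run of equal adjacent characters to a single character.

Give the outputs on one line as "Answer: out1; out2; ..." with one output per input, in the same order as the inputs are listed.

Execution, op by op:
  "xplqbtuicbj" -> "qbtuicbj" -> "jbciutbq" -> "bciutbq" -> "BCIUTBQ"
  "ogdftxele" -> "ftxele" -> "elextf" -> "lextf" -> "LEXTF"
  "jrrwt" -> "wt" -> "tw" -> "w" -> "W"
  "kzfnfn" -> "nfn" -> "nfn" -> "fn" -> "FN"

"BCIUTBQ"; "LEXTF"; "W"; "FN"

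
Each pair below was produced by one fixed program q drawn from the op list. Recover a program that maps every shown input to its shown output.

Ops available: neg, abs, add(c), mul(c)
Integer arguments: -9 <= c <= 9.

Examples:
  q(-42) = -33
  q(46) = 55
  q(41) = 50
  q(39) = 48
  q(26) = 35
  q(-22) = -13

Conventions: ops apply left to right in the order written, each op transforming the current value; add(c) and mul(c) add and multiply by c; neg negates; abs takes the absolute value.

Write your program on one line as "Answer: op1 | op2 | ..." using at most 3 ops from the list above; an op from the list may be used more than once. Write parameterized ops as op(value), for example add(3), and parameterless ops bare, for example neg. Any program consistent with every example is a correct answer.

add(4) | add(5)

Check, running the answer program on each example:
  -42 -> -38 -> -33
  46 -> 50 -> 55
  41 -> 45 -> 50
  39 -> 43 -> 48
  26 -> 30 -> 35
  -22 -> -18 -> -13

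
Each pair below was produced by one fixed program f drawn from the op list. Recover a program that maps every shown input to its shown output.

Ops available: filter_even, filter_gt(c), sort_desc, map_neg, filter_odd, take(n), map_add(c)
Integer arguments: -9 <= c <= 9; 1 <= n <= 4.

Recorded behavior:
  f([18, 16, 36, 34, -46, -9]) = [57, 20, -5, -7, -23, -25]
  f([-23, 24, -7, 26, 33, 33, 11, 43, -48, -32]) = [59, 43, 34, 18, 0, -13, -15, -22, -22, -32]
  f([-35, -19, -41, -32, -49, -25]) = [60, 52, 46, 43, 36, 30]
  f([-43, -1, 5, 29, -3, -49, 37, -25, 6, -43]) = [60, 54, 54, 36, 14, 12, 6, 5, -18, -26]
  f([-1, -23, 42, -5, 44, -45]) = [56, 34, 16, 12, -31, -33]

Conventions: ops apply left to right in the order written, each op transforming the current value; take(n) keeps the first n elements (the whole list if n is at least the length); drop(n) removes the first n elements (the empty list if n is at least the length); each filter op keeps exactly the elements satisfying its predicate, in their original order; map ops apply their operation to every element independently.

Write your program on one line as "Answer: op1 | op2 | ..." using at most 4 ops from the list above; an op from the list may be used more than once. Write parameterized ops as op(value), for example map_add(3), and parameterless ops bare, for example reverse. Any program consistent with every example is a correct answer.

map_add(-5) | map_neg | map_add(6) | sort_desc

Check, running the answer program on each example:
  [18, 16, 36, 34, -46, -9] -> [13, 11, 31, 29, -51, -14] -> [-13, -11, -31, -29, 51, 14] -> [-7, -5, -25, -23, 57, 20] -> [57, 20, -5, -7, -23, -25]
  [-23, 24, -7, 26, 33, 33, 11, 43, -48, -32] -> [-28, 19, -12, 21, 28, 28, 6, 38, -53, -37] -> [28, -19, 12, -21, -28, -28, -6, -38, 53, 37] -> [34, -13, 18, -15, -22, -22, 0, -32, 59, 43] -> [59, 43, 34, 18, 0, -13, -15, -22, -22, -32]
  [-35, -19, -41, -32, -49, -25] -> [-40, -24, -46, -37, -54, -30] -> [40, 24, 46, 37, 54, 30] -> [46, 30, 52, 43, 60, 36] -> [60, 52, 46, 43, 36, 30]
  [-43, -1, 5, 29, -3, -49, 37, -25, 6, -43] -> [-48, -6, 0, 24, -8, -54, 32, -30, 1, -48] -> [48, 6, 0, -24, 8, 54, -32, 30, -1, 48] -> [54, 12, 6, -18, 14, 60, -26, 36, 5, 54] -> [60, 54, 54, 36, 14, 12, 6, 5, -18, -26]
  [-1, -23, 42, -5, 44, -45] -> [-6, -28, 37, -10, 39, -50] -> [6, 28, -37, 10, -39, 50] -> [12, 34, -31, 16, -33, 56] -> [56, 34, 16, 12, -31, -33]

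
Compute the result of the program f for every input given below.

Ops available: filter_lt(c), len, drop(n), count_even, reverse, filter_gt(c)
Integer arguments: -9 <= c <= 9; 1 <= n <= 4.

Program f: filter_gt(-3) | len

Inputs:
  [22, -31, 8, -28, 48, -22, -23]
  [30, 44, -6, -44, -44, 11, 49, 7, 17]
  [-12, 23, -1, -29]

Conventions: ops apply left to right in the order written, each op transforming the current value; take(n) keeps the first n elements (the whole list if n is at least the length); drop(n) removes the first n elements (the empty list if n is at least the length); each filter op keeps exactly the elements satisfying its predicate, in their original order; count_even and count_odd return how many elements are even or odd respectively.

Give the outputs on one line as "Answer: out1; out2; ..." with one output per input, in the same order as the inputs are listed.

Execution, op by op:
  [22, -31, 8, -28, 48, -22, -23] -> [22, 8, 48] -> 3
  [30, 44, -6, -44, -44, 11, 49, 7, 17] -> [30, 44, 11, 49, 7, 17] -> 6
  [-12, 23, -1, -29] -> [23, -1] -> 2

3; 6; 2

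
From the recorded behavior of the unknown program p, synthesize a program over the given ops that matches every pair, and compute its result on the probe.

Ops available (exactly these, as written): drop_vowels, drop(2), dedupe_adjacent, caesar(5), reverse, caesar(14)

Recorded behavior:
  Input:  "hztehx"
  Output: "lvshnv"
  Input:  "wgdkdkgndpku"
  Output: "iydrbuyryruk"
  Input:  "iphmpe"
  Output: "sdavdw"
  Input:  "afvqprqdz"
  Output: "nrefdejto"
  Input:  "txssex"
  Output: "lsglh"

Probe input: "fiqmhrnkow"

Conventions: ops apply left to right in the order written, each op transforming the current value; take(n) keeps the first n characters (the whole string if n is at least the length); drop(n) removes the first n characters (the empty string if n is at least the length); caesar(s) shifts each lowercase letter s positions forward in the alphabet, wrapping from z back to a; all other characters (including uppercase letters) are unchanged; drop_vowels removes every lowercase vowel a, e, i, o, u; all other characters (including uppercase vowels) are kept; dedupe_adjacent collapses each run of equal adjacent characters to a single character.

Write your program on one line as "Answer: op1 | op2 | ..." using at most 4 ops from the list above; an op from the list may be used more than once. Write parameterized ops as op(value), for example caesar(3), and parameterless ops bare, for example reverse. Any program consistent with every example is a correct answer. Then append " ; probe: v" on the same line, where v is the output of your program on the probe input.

dedupe_adjacent | reverse | caesar(14) ; probe: "kcybfvaewt"

Check, running the answer program on each example:
  "hztehx" -> "hztehx" -> "xhetzh" -> "lvshnv"
  "wgdkdkgndpku" -> "wgdkdkgndpku" -> "ukpdngkdkdgw" -> "iydrbuyryruk"
  "iphmpe" -> "iphmpe" -> "epmhpi" -> "sdavdw"
  "afvqprqdz" -> "afvqprqdz" -> "zdqrpqvfa" -> "nrefdejto"
  "txssex" -> "txsex" -> "xesxt" -> "lsglh"
  probe: "fiqmhrnkow" -> "fiqmhrnkow" -> "woknrhmqif" -> "kcybfvaewt"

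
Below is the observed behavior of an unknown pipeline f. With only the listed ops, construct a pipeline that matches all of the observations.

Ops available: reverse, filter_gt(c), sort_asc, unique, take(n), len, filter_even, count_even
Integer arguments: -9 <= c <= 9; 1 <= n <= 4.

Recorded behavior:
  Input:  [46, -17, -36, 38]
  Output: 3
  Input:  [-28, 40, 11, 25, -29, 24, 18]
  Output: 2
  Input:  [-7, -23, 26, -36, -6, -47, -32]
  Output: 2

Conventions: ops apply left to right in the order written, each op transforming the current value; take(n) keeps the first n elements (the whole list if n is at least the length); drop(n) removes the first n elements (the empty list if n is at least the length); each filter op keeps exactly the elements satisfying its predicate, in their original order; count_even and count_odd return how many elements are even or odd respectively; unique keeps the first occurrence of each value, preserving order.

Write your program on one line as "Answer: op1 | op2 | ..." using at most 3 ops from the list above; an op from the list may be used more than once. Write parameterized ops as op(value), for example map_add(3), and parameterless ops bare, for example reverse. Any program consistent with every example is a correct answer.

take(4) | filter_even | count_even

Check, running the answer program on each example:
  [46, -17, -36, 38] -> [46, -17, -36, 38] -> [46, -36, 38] -> 3
  [-28, 40, 11, 25, -29, 24, 18] -> [-28, 40, 11, 25] -> [-28, 40] -> 2
  [-7, -23, 26, -36, -6, -47, -32] -> [-7, -23, 26, -36] -> [26, -36] -> 2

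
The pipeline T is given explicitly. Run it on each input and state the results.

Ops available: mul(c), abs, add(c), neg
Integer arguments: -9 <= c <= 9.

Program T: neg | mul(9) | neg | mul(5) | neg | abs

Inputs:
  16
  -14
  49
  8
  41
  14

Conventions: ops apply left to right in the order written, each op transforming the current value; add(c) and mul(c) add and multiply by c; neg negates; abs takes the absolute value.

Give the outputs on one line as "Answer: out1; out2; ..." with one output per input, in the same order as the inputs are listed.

Execution, op by op:
  16 -> -16 -> -144 -> 144 -> 720 -> -720 -> 720
  -14 -> 14 -> 126 -> -126 -> -630 -> 630 -> 630
  49 -> -49 -> -441 -> 441 -> 2205 -> -2205 -> 2205
  8 -> -8 -> -72 -> 72 -> 360 -> -360 -> 360
  41 -> -41 -> -369 -> 369 -> 1845 -> -1845 -> 1845
  14 -> -14 -> -126 -> 126 -> 630 -> -630 -> 630

720; 630; 2205; 360; 1845; 630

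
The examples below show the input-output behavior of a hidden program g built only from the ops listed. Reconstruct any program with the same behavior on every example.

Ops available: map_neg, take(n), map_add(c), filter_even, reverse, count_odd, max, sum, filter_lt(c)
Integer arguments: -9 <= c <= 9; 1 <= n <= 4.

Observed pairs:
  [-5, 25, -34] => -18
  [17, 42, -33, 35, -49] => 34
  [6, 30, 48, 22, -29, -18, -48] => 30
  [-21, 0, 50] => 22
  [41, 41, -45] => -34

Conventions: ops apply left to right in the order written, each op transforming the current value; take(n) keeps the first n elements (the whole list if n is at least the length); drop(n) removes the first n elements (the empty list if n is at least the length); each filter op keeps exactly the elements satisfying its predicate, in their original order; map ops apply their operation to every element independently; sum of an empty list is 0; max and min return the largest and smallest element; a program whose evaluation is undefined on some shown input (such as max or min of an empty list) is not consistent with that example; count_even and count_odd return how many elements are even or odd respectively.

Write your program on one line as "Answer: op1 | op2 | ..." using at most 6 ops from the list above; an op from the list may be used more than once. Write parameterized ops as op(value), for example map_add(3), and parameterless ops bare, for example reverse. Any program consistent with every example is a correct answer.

map_add(5) | map_neg | filter_even | map_add(6) | sum

Check, running the answer program on each example:
  [-5, 25, -34] -> [0, 30, -29] -> [0, -30, 29] -> [0, -30] -> [6, -24] -> -18
  [17, 42, -33, 35, -49] -> [22, 47, -28, 40, -44] -> [-22, -47, 28, -40, 44] -> [-22, 28, -40, 44] -> [-16, 34, -34, 50] -> 34
  [6, 30, 48, 22, -29, -18, -48] -> [11, 35, 53, 27, -24, -13, -43] -> [-11, -35, -53, -27, 24, 13, 43] -> [24] -> [30] -> 30
  [-21, 0, 50] -> [-16, 5, 55] -> [16, -5, -55] -> [16] -> [22] -> 22
  [41, 41, -45] -> [46, 46, -40] -> [-46, -46, 40] -> [-46, -46, 40] -> [-40, -40, 46] -> -34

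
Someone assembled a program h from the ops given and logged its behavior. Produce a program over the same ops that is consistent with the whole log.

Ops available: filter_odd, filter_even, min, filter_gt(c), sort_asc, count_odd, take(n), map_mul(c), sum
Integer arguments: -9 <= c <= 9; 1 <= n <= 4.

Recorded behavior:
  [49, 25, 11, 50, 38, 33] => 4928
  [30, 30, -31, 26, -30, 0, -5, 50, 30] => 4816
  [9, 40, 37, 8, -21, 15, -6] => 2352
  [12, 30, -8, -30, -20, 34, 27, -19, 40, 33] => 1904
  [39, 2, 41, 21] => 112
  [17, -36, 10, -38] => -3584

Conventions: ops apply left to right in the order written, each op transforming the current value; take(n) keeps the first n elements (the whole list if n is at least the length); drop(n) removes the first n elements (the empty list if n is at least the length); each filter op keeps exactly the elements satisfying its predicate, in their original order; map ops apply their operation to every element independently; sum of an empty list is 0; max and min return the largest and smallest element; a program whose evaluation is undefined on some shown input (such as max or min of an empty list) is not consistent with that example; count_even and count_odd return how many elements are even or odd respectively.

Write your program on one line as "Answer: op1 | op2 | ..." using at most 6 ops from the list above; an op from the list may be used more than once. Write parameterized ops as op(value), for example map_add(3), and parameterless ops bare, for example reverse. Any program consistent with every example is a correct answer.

map_mul(7) | filter_even | map_mul(8) | take(3) | sum

Check, running the answer program on each example:
  [49, 25, 11, 50, 38, 33] -> [343, 175, 77, 350, 266, 231] -> [350, 266] -> [2800, 2128] -> [2800, 2128] -> 4928
  [30, 30, -31, 26, -30, 0, -5, 50, 30] -> [210, 210, -217, 182, -210, 0, -35, 350, 210] -> [210, 210, 182, -210, 0, 350, 210] -> [1680, 1680, 1456, -1680, 0, 2800, 1680] -> [1680, 1680, 1456] -> 4816
  [9, 40, 37, 8, -21, 15, -6] -> [63, 280, 259, 56, -147, 105, -42] -> [280, 56, -42] -> [2240, 448, -336] -> [2240, 448, -336] -> 2352
  [12, 30, -8, -30, -20, 34, 27, -19, 40, 33] -> [84, 210, -56, -210, -140, 238, 189, -133, 280, 231] -> [84, 210, -56, -210, -140, 238, 280] -> [672, 1680, -448, -1680, -1120, 1904, 2240] -> [672, 1680, -448] -> 1904
  [39, 2, 41, 21] -> [273, 14, 287, 147] -> [14] -> [112] -> [112] -> 112
  [17, -36, 10, -38] -> [119, -252, 70, -266] -> [-252, 70, -266] -> [-2016, 560, -2128] -> [-2016, 560, -2128] -> -3584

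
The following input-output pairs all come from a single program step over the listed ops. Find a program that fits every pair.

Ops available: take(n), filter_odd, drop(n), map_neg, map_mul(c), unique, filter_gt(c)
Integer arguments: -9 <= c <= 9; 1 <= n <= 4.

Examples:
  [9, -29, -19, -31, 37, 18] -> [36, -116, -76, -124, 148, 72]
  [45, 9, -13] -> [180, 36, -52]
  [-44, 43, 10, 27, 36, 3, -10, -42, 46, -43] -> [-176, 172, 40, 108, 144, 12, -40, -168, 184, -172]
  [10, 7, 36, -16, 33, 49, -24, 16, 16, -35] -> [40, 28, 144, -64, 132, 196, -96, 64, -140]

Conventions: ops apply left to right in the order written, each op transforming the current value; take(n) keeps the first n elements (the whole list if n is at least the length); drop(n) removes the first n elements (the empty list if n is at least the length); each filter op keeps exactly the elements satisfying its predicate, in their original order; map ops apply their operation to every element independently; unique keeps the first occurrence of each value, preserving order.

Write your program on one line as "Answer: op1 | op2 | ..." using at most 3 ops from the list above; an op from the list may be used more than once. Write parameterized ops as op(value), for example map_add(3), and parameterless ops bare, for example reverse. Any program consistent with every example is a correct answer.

map_mul(-4) | map_neg | unique

Check, running the answer program on each example:
  [9, -29, -19, -31, 37, 18] -> [-36, 116, 76, 124, -148, -72] -> [36, -116, -76, -124, 148, 72] -> [36, -116, -76, -124, 148, 72]
  [45, 9, -13] -> [-180, -36, 52] -> [180, 36, -52] -> [180, 36, -52]
  [-44, 43, 10, 27, 36, 3, -10, -42, 46, -43] -> [176, -172, -40, -108, -144, -12, 40, 168, -184, 172] -> [-176, 172, 40, 108, 144, 12, -40, -168, 184, -172] -> [-176, 172, 40, 108, 144, 12, -40, -168, 184, -172]
  [10, 7, 36, -16, 33, 49, -24, 16, 16, -35] -> [-40, -28, -144, 64, -132, -196, 96, -64, -64, 140] -> [40, 28, 144, -64, 132, 196, -96, 64, 64, -140] -> [40, 28, 144, -64, 132, 196, -96, 64, -140]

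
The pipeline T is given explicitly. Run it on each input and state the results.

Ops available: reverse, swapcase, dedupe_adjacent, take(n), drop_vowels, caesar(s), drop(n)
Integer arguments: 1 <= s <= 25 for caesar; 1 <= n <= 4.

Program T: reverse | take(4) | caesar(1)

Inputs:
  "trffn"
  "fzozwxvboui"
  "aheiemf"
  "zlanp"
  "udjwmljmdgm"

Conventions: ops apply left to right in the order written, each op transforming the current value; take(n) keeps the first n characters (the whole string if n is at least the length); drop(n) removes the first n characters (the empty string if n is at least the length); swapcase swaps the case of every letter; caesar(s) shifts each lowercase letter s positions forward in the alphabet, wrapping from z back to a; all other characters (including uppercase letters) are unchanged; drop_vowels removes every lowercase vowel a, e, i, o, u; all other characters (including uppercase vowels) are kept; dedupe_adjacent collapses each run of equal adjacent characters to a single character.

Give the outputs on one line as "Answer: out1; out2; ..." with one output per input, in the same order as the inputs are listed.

"oggs"; "jvpc"; "gnfj"; "qobm"; "nhen"

Execution, op by op:
  "trffn" -> "nffrt" -> "nffr" -> "oggs"
  "fzozwxvboui" -> "iuobvxwzozf" -> "iuob" -> "jvpc"
  "aheiemf" -> "fmeieha" -> "fmei" -> "gnfj"
  "zlanp" -> "pnalz" -> "pnal" -> "qobm"
  "udjwmljmdgm" -> "mgdmjlmwjdu" -> "mgdm" -> "nhen"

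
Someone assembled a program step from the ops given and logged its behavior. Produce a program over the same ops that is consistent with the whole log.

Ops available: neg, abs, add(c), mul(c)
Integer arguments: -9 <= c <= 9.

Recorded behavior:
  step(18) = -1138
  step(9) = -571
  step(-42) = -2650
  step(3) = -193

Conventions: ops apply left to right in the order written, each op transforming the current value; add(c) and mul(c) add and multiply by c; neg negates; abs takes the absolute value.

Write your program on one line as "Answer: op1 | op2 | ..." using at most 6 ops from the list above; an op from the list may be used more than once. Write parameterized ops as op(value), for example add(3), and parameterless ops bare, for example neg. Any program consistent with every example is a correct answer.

mul(-9) | mul(7) | abs | neg | add(-1) | add(-3)

Check, running the answer program on each example:
  18 -> -162 -> -1134 -> 1134 -> -1134 -> -1135 -> -1138
  9 -> -81 -> -567 -> 567 -> -567 -> -568 -> -571
  -42 -> 378 -> 2646 -> 2646 -> -2646 -> -2647 -> -2650
  3 -> -27 -> -189 -> 189 -> -189 -> -190 -> -193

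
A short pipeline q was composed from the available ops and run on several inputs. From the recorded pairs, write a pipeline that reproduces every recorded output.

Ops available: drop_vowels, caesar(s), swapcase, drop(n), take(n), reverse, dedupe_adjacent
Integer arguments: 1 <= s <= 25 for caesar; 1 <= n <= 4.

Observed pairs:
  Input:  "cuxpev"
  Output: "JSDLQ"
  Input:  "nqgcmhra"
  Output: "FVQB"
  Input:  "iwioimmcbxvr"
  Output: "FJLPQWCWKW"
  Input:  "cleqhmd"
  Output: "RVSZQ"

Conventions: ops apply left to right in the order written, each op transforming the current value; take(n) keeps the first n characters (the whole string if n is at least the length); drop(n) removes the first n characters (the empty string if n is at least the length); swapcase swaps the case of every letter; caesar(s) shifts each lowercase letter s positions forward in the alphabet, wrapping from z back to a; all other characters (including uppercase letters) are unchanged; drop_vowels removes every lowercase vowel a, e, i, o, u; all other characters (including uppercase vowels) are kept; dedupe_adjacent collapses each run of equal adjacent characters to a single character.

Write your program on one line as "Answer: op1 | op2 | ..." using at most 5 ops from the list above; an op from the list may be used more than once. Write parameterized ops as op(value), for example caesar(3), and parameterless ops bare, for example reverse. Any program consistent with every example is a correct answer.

caesar(14) | drop_vowels | swapcase | reverse

Check, running the answer program on each example:
  "cuxpev" -> "qildsj" -> "qldsj" -> "QLDSJ" -> "JSDLQ"
  "nqgcmhra" -> "beuqavfo" -> "bqvf" -> "BQVF" -> "FVQB"
  "iwioimmcbxvr" -> "wkwcwaaqpljf" -> "wkwcwqpljf" -> "WKWCWQPLJF" -> "FJLPQWCWKW"
  "cleqhmd" -> "qzsevar" -> "qzsvr" -> "QZSVR" -> "RVSZQ"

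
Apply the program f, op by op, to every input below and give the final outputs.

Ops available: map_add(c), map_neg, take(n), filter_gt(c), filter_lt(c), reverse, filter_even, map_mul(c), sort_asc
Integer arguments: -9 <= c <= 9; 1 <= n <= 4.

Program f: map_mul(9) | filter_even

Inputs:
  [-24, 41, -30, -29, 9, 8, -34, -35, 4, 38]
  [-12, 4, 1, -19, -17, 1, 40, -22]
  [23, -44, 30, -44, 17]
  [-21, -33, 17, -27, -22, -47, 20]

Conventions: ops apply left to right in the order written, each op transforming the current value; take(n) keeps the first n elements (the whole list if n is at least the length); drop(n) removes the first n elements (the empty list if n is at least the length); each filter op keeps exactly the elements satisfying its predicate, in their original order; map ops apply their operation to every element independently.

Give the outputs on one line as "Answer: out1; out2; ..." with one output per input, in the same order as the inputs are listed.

[-216, -270, 72, -306, 36, 342]; [-108, 36, 360, -198]; [-396, 270, -396]; [-198, 180]

Execution, op by op:
  [-24, 41, -30, -29, 9, 8, -34, -35, 4, 38] -> [-216, 369, -270, -261, 81, 72, -306, -315, 36, 342] -> [-216, -270, 72, -306, 36, 342]
  [-12, 4, 1, -19, -17, 1, 40, -22] -> [-108, 36, 9, -171, -153, 9, 360, -198] -> [-108, 36, 360, -198]
  [23, -44, 30, -44, 17] -> [207, -396, 270, -396, 153] -> [-396, 270, -396]
  [-21, -33, 17, -27, -22, -47, 20] -> [-189, -297, 153, -243, -198, -423, 180] -> [-198, 180]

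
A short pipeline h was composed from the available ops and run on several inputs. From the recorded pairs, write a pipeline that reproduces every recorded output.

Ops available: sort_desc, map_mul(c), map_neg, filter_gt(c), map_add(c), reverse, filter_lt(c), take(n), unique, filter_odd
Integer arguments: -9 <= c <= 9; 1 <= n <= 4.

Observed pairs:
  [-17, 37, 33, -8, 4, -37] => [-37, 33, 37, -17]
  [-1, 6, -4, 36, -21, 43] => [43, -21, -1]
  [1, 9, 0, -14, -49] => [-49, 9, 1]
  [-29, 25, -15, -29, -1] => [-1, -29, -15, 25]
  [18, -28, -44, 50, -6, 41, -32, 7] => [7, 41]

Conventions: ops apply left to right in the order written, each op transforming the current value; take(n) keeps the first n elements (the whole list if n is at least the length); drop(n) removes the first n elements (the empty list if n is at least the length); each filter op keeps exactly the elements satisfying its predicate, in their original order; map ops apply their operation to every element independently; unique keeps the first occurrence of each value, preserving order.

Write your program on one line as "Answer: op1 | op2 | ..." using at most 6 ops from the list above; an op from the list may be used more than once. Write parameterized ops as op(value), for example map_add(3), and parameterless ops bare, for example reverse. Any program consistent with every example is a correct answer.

map_neg | reverse | map_neg | filter_odd | unique

Check, running the answer program on each example:
  [-17, 37, 33, -8, 4, -37] -> [17, -37, -33, 8, -4, 37] -> [37, -4, 8, -33, -37, 17] -> [-37, 4, -8, 33, 37, -17] -> [-37, 33, 37, -17] -> [-37, 33, 37, -17]
  [-1, 6, -4, 36, -21, 43] -> [1, -6, 4, -36, 21, -43] -> [-43, 21, -36, 4, -6, 1] -> [43, -21, 36, -4, 6, -1] -> [43, -21, -1] -> [43, -21, -1]
  [1, 9, 0, -14, -49] -> [-1, -9, 0, 14, 49] -> [49, 14, 0, -9, -1] -> [-49, -14, 0, 9, 1] -> [-49, 9, 1] -> [-49, 9, 1]
  [-29, 25, -15, -29, -1] -> [29, -25, 15, 29, 1] -> [1, 29, 15, -25, 29] -> [-1, -29, -15, 25, -29] -> [-1, -29, -15, 25, -29] -> [-1, -29, -15, 25]
  [18, -28, -44, 50, -6, 41, -32, 7] -> [-18, 28, 44, -50, 6, -41, 32, -7] -> [-7, 32, -41, 6, -50, 44, 28, -18] -> [7, -32, 41, -6, 50, -44, -28, 18] -> [7, 41] -> [7, 41]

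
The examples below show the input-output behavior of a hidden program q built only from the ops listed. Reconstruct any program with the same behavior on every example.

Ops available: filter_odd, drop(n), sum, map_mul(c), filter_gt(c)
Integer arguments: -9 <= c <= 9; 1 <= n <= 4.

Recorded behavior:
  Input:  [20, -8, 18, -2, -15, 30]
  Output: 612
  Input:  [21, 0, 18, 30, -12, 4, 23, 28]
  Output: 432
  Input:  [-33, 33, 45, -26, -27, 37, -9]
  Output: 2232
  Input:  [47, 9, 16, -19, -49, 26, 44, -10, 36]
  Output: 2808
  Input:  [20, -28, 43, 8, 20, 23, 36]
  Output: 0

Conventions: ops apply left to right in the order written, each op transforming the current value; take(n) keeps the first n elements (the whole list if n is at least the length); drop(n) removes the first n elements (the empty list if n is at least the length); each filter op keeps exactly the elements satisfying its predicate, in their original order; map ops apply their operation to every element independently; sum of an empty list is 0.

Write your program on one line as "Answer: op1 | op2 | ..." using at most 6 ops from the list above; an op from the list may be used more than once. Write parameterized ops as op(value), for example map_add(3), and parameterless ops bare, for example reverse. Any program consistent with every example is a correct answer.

drop(2) | map_mul(-9) | map_mul(4) | filter_gt(6) | sum

Check, running the answer program on each example:
  [20, -8, 18, -2, -15, 30] -> [18, -2, -15, 30] -> [-162, 18, 135, -270] -> [-648, 72, 540, -1080] -> [72, 540] -> 612
  [21, 0, 18, 30, -12, 4, 23, 28] -> [18, 30, -12, 4, 23, 28] -> [-162, -270, 108, -36, -207, -252] -> [-648, -1080, 432, -144, -828, -1008] -> [432] -> 432
  [-33, 33, 45, -26, -27, 37, -9] -> [45, -26, -27, 37, -9] -> [-405, 234, 243, -333, 81] -> [-1620, 936, 972, -1332, 324] -> [936, 972, 324] -> 2232
  [47, 9, 16, -19, -49, 26, 44, -10, 36] -> [16, -19, -49, 26, 44, -10, 36] -> [-144, 171, 441, -234, -396, 90, -324] -> [-576, 684, 1764, -936, -1584, 360, -1296] -> [684, 1764, 360] -> 2808
  [20, -28, 43, 8, 20, 23, 36] -> [43, 8, 20, 23, 36] -> [-387, -72, -180, -207, -324] -> [-1548, -288, -720, -828, -1296] -> [] -> 0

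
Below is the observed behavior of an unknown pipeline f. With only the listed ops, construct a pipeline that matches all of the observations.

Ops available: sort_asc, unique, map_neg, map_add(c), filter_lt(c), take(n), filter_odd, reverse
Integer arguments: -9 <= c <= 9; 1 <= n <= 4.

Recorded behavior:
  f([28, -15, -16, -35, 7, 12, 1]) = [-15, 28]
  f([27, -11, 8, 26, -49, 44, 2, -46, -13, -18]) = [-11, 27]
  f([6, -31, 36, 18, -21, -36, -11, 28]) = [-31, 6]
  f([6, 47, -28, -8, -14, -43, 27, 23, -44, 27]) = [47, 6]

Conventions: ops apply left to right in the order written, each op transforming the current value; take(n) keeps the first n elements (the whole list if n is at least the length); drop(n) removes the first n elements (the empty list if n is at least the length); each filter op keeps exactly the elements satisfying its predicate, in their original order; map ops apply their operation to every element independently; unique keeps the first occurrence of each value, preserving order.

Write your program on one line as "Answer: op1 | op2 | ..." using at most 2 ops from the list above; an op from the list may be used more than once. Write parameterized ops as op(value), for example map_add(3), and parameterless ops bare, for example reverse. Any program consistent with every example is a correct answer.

take(2) | reverse

Check, running the answer program on each example:
  [28, -15, -16, -35, 7, 12, 1] -> [28, -15] -> [-15, 28]
  [27, -11, 8, 26, -49, 44, 2, -46, -13, -18] -> [27, -11] -> [-11, 27]
  [6, -31, 36, 18, -21, -36, -11, 28] -> [6, -31] -> [-31, 6]
  [6, 47, -28, -8, -14, -43, 27, 23, -44, 27] -> [6, 47] -> [47, 6]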